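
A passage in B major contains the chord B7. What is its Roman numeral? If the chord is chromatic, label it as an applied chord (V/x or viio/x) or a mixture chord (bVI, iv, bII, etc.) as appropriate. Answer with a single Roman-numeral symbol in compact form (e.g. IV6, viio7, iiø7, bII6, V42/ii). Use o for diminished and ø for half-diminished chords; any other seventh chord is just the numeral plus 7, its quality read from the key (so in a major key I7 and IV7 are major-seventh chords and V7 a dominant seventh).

Stacked in thirds the chord is B-D#-F#-A: a dominant seventh chord on B.
B is not a diatonic chord root with this quality in B major, but it lies a perfect fifth above E (IV), so the chord functions as an applied dominant of IV.

V7/IV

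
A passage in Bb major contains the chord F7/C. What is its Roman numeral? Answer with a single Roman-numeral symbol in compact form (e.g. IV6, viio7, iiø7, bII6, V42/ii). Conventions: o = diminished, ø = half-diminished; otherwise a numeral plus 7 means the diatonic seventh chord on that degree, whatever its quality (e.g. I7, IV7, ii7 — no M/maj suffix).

V43

Stacked in thirds the chord is F-A-C-Eb: a dominant seventh chord on F.
F is scale degree 5 in Bb major, and a dominant seventh chord on that degree is written V7.
With C in the bass the chord is in second inversion, so the figured bass is 43.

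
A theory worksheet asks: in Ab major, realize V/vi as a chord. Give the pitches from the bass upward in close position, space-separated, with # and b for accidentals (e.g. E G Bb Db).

V/vi is a secondary dominant — the dominant triad of vi. vi in Ab major is F, so the applied chord's root is C, a perfect fifth above.
Building a major triad on C gives C-E-G.

C E G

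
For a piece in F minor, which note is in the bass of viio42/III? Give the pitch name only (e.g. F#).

Fb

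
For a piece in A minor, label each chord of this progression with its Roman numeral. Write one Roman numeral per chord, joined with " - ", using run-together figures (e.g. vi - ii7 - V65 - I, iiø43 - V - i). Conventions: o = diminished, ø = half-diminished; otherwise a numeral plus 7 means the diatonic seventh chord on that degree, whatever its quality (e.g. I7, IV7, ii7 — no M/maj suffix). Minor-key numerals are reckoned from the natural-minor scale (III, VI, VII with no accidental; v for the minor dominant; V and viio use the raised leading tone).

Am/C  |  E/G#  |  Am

Am/C has root A, degree 1 in A minor, so i6.
E/G#: major triad on E = scale degree 5 → V6.
Am has root A, degree 1 in A minor, so i.

i6 - V6 - i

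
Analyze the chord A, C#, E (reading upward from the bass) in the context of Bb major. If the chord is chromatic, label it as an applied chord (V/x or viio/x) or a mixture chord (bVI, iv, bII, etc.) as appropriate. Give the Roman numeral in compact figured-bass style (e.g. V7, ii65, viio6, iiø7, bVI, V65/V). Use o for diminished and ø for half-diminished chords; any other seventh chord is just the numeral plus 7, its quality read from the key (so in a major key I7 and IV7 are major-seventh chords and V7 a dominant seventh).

The pitches A-C#-E form a major triad rooted on A.
A is not a diatonic chord root with this quality in Bb major, but it lies a perfect fifth above D (iii), so the chord functions as an applied dominant of iii.

V/iii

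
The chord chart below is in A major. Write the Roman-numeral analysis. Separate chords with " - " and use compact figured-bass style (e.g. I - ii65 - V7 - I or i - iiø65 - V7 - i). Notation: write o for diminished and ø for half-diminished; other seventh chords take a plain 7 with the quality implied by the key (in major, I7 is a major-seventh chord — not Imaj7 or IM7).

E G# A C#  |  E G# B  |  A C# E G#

E-G#-A-C#: root A is the tonic; major seventh chord there is I43.
E-G#-B has root E, degree 5 in A major, so V.
A-C#-E-G#: major seventh chord on A = scale degree 1 → I7.

I43 - V - I7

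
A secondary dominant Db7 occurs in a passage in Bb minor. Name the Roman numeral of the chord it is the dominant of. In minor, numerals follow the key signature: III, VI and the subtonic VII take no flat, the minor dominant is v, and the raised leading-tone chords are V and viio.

VI

The chord is a dominant seventh chord on Db.
A dominant resolves down a perfect fifth: Db → Gb. In Bb minor, Gb is scale degree 6, i.e. VI.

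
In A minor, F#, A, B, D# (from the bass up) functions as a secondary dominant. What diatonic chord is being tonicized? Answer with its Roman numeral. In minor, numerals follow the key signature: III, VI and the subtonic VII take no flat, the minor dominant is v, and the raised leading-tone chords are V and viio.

The chord is a dominant seventh chord on B.
A dominant resolves down a perfect fifth: B → E. In A minor, E is scale degree 5, i.e. V.

V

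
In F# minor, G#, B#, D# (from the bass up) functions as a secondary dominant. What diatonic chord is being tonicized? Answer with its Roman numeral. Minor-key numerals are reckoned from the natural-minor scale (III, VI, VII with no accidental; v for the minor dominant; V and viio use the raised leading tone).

V

The chord is a major triad on G#.
A dominant resolves down a perfect fifth: G# → C#. In F# minor, C# is scale degree 5, i.e. V.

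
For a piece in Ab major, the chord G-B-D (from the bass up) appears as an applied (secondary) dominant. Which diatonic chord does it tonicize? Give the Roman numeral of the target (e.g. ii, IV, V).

The chord is a major triad on G.
A dominant resolves down a perfect fifth: G → C. In Ab major, C is scale degree 3, i.e. iii.

iii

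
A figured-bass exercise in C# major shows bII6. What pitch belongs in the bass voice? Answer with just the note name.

F#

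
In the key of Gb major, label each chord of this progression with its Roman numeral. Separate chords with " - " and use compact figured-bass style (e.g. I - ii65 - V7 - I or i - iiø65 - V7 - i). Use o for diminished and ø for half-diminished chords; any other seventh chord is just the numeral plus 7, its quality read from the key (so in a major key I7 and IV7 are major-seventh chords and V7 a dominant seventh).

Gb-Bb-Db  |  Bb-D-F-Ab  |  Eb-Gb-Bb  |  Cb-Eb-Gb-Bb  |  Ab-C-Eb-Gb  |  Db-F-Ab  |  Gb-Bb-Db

I - V7/vi - vi - IV7 - V7/V - V - I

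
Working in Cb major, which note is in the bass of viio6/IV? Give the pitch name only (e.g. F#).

Gb

The applied chord viio6/IV is rooted on Eb: Eb-Gb-Bbb.
The figure 6 means first inversion — the third is in the bass.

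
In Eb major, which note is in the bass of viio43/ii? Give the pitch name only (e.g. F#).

Bb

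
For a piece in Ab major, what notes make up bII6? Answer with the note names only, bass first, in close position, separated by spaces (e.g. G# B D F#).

bII6 is the Neapolitan sixth — a major triad on the lowered second degree, here in its customary first inversion. In Ab major that root is Bbb.
So the chord is Bbb-Db-Fb.
The figured bass 6 indicates first inversion, placing the third (Db) in the bass: Db-Fb-Bbb.

Db Fb Bbb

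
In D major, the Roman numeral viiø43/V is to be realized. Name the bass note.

D

The applied chord viiø43/V is rooted on G#: G#-B-D-F#.
The figure 43 means second inversion — the fifth is in the bass.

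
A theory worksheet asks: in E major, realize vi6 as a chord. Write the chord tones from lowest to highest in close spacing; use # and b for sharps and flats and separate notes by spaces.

The numeral's case and figure indicate a minor triad. In E major its root, scale degree 6, is C#.
That chord is spelled C#-E-G#.
The figured bass 6 indicates first inversion, placing the third (E) in the bass: E-G#-C#.

E G# C#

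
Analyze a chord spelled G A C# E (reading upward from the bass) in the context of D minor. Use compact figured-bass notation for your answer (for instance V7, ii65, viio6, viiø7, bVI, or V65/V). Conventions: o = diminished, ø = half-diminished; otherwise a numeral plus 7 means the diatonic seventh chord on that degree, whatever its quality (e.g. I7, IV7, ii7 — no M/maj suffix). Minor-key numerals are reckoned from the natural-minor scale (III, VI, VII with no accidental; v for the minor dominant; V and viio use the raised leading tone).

The pitches A-C#-E-G form a dominant seventh chord rooted on A.
A is scale degree 5 in D minor, and a dominant seventh chord on that degree is written V7.
With G in the bass the chord is in third inversion, so the figured bass is 42.

V42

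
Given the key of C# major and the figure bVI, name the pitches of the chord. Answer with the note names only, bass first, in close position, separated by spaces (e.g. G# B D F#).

Scale degree 6 in C# major is A#; lowering it a half step gives A. bVI is a major triad on the lowered sixth degree, borrowed from the parallel minor.
So the chord is A-C#-E, a major triad.

A C# E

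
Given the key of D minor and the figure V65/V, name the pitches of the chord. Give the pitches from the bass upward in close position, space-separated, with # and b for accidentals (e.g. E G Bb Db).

The slash means an applied dominant: we want the dominant of V. In D minor, V is A major, and its dominant is built on E.
Building a dominant seventh chord on E gives E-G#-B-D.
The figured bass 65 indicates first inversion, placing the third (G#) in the bass: G#-B-D-E.

G# B D E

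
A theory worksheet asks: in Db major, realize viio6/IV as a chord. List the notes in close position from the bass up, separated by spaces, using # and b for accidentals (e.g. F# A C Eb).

Ab Cb F

The slash marks an applied leading-tone chord: viio of IV. In Db major, IV is Gb, so the leading tone to it is F, a half step below.
Building a diminished triad on F gives F-Ab-Cb.
With the 6 figure the chord is in first inversion; from the bass Ab upward in close position it reads Ab-Cb-F.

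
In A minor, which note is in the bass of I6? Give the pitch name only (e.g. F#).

I in A minor has root A; the chord is A-C#-E.
The figure 6 means first inversion — the third is in the bass.

C#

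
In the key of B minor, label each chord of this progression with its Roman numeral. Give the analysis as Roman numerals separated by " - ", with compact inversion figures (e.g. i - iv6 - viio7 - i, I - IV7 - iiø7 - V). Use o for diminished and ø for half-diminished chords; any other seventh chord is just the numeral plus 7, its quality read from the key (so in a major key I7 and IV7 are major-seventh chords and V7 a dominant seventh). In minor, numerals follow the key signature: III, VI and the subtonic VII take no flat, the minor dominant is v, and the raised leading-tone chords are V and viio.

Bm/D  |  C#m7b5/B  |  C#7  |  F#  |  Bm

i6 - iiø42 - V7/V - V - i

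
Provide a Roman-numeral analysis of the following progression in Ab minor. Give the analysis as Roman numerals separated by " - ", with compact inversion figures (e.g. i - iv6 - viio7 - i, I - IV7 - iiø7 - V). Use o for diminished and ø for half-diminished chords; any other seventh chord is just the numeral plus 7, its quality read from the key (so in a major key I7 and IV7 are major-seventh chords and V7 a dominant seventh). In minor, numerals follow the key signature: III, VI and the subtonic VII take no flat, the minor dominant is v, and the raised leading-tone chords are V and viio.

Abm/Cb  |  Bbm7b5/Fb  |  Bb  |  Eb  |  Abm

i6 - iiø43 - V/V - V - i

Abm/Cb: root Ab is the tonic; minor triad there is i6.
Bbm7b5/Fb: root Bb is the supertonic; half-diminished seventh chord there is iiø43.
Bb: a major triad on Bb, the applied dominant of V → V/V.
Eb: root Eb is the dominant; major triad there is V.
Abm has root Ab, degree 1 in Ab minor, so i.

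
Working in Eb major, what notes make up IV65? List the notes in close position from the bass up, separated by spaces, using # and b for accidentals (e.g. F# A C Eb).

C Eb G Ab

In Eb major, the subdominant is Ab, and the diatonic chord built there is a major seventh chord.
That chord is spelled Ab-C-Eb-G.
With the 65 figure the chord is in first inversion; from the bass C upward in close position it reads C-Eb-G-Ab.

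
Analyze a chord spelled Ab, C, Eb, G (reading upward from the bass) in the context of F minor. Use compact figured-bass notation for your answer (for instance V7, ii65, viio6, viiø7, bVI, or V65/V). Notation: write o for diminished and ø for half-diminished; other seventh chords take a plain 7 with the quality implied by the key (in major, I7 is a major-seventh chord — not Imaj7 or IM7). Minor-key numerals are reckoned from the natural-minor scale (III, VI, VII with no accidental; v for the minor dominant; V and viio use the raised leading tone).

The pitches Ab-C-Eb-G form a major seventh chord rooted on Ab.
Ab is scale degree 3 in F minor, and a major seventh chord on that degree is written III7.

III7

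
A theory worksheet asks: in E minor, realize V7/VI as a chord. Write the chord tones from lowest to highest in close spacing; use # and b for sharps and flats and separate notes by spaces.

G B D F

The slash means an applied dominant: we want the dominant of VI. In E minor, VI is C major, and its dominant is built on G.
Building a dominant seventh chord on G gives G-B-D-F.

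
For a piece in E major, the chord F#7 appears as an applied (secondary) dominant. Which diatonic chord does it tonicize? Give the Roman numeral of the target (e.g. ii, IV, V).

V

The chord is a dominant seventh chord on F#.
A dominant resolves down a perfect fifth: F# → B. In E major, B is scale degree 5, i.e. V.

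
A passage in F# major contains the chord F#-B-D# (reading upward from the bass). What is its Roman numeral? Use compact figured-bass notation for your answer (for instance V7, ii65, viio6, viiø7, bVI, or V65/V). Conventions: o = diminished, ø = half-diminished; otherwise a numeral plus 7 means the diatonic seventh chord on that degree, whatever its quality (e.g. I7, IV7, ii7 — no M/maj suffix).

The pitches B-D#-F# form a major triad rooted on B.
In F# major, B is the subdominant; the diatonic major triad there is IV.
With F# in the bass the chord is in second inversion, so the figured bass is 64.

IV64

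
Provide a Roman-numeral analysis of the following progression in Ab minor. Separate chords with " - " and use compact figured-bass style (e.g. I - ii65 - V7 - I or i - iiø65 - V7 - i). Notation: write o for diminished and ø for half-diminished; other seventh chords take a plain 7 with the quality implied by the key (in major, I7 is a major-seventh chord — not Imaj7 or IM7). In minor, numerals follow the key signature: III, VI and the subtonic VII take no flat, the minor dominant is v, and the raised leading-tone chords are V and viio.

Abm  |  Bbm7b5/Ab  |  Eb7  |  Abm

Abm: root Ab is the tonic; minor triad there is i.
Bbm7b5/Ab: half-diminished seventh chord on Bb = scale degree 2 → iiø42.
Eb7: dominant seventh chord on Eb = scale degree 5 → V7.
Abm: minor triad on Ab = scale degree 1 → i.

i - iiø42 - V7 - i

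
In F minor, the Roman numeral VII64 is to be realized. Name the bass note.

Bb

VII in F minor has root Eb; the chord is Eb-G-Bb.
The figure 64 means second inversion — the fifth is in the bass.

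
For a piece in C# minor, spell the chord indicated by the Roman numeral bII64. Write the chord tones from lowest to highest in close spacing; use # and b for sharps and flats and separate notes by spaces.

A D F#

Scale degree 2 in C# minor is D#; lowering it a half step gives D. bII64 is the Neapolitan chord — a major triad on the lowered second degree.
So the chord is D-F#-A, a major triad.
The figured bass 64 indicates second inversion, placing the fifth (A) in the bass: A-D-F#.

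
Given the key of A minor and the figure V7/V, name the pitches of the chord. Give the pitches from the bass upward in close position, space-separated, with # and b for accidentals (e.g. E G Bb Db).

B D# F# A

V7/V is a secondary dominant — the dominant seventh of V. V in A minor is E, so the applied chord's root is B, a perfect fifth above.
Building a dominant seventh chord on B gives B-D#-F#-A.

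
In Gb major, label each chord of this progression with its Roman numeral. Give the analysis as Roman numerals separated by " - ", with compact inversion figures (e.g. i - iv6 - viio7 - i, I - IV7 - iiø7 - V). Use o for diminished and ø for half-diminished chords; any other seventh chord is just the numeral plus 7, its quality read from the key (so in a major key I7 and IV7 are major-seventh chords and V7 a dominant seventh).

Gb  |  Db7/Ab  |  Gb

Gb: major triad on Gb = scale degree 1 → I.
Db7/Ab: dominant seventh chord on Db = scale degree 5 → V43.
Gb: root Gb is the tonic; major triad there is I.

I - V43 - I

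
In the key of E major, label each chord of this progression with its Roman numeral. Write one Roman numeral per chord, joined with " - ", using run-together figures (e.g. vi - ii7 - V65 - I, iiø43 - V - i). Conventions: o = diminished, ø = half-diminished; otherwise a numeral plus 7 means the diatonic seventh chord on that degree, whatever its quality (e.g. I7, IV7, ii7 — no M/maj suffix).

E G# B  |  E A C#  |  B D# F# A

I - IV64 - V7

E-G#-B has root E, degree 1 in E major, so I.
E-A-C#: major triad on A = scale degree 4 → IV64.
B-D#-F#-A: root B is the dominant; dominant seventh chord there is V7.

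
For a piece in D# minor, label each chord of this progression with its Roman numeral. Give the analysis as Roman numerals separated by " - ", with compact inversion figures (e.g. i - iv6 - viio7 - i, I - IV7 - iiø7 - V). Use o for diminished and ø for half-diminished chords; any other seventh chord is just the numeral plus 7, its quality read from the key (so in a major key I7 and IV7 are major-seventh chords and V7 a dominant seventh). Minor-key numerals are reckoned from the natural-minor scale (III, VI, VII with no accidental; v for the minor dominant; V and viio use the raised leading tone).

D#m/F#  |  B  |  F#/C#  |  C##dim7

D#m/F# has root D#, degree 1 in D# minor, so i6.
B has root B, degree 6 in D# minor, so VI.
F#/C#: root F# is the mediant; major triad there is III64.
C##dim7 has root C##, degree 7 in D# minor, so viio7.

i6 - VI - III64 - viio7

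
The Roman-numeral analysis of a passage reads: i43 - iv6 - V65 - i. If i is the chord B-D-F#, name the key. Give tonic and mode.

B minor

The chord Bm is a minor triad rooted on B; its label is i.
If B is scale degree 1 and the mode makes that degree carry a minor triad, the tonic is B and the mode is minor.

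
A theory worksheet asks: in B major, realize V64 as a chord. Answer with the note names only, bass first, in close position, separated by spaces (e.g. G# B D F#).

C# F# A#

The numeral's case and figure indicate a major triad. In B major its root, the dominant, is F#.
Stacking thirds from F# gives F#-A#-C#.
With the 64 figure the chord is in second inversion; from the bass C# upward in close position it reads C#-F#-A#.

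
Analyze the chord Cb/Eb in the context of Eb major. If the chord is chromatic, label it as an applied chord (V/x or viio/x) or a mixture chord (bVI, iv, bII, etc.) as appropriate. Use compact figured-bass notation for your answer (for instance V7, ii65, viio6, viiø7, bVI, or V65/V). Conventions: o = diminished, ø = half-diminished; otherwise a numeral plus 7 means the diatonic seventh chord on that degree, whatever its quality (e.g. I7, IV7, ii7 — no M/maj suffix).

Stacked in thirds the chord is Cb-Eb-Gb: a major triad on Cb.
Cb is the lowered sixth degree of Eb major (diatonic 6 would be C). This is a major triad on the lowered sixth degree, borrowed from the parallel minor.
With Eb in the bass the chord is in first inversion, so the figured bass is 6.

bVI6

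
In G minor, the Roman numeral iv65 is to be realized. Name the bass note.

iv in G minor has root C; the chord is C-Eb-G-Bb.
The figure 65 means first inversion — the third is in the bass.

Eb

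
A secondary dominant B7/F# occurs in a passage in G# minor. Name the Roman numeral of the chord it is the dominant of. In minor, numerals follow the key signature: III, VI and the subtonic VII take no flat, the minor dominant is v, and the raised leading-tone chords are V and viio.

The chord is a dominant seventh chord on B.
A dominant resolves down a perfect fifth: B → E. In G# minor, E is scale degree 6, i.e. VI.

VI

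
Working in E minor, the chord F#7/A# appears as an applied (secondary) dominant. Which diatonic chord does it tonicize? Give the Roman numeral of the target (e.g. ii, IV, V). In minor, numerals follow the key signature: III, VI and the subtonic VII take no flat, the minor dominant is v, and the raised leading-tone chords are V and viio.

V

The chord is a dominant seventh chord on F#.
A dominant resolves down a perfect fifth: F# → B. In E minor, B is scale degree 5, i.e. V.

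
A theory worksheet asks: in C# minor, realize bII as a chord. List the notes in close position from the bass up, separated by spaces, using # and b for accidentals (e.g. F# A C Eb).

bII is the Neapolitan chord — a major triad on the lowered second degree. In C# minor that root is D.
So the chord is D-F#-A, a major triad.

D F# A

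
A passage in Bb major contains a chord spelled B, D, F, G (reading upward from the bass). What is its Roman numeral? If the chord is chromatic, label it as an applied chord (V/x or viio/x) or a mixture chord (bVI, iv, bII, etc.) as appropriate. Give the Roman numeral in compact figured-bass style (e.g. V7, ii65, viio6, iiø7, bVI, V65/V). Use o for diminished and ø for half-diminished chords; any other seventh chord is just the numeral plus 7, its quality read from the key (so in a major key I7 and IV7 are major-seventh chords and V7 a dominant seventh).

V65/ii

Stacked in thirds the chord is G-B-D-F: a dominant seventh chord on G.
G is not a diatonic chord root with this quality in Bb major, but it lies a perfect fifth above C (ii), so the chord functions as an applied dominant of ii.
With B in the bass the chord is in first inversion, so the figured bass is 65.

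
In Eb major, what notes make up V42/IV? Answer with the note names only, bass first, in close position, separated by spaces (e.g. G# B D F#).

Db Eb G Bb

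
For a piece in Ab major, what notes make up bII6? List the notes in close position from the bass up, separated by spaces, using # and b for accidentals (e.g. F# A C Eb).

Scale degree 2 in Ab major is Bb; lowering it a half step gives Bbb. bII6 is the Neapolitan sixth — a major triad on the lowered second degree, here in its customary first inversion.
So the chord is Bbb-Db-Fb, a major triad.
With the 6 figure the chord is in first inversion; from the bass Db upward in close position it reads Db-Fb-Bbb.

Db Fb Bbb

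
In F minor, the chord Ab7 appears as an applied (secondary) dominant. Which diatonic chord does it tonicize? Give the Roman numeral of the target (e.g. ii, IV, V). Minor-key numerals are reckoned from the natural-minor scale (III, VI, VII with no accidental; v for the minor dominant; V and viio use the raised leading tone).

VI

The chord is a dominant seventh chord on Ab.
A dominant resolves down a perfect fifth: Ab → Db. In F minor, Db is scale degree 6, i.e. VI.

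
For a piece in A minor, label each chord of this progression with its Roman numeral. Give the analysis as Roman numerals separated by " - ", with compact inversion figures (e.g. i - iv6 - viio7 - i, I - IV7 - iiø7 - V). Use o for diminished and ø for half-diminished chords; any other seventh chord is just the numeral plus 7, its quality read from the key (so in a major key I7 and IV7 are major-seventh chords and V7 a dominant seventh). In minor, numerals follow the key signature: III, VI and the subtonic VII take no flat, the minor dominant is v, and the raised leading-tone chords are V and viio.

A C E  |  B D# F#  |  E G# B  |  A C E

i - V/V - V - i

A-C-E has root A, degree 1 in A minor, so i.
B-D#-F#: a major triad on B, the applied dominant of V → V/V.
E-G#-B: major triad on E = scale degree 5 → V.
A-C-E: root A is the tonic; minor triad there is i.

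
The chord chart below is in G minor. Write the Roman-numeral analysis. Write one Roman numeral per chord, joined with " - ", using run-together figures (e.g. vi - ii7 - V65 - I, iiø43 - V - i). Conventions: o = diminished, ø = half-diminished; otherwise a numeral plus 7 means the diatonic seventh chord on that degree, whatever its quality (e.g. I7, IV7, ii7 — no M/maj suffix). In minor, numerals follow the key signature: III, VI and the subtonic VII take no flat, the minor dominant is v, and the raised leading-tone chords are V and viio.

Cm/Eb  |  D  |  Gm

Cm/Eb: minor triad on C = scale degree 4 → iv6.
D has root D, degree 5 in G minor, so V.
Gm has root G, degree 1 in G minor, so i.

iv6 - V - i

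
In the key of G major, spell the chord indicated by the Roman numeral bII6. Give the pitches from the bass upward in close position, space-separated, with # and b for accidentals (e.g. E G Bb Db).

Scale degree 2 in G major is A; lowering it a half step gives Ab. bII6 is the Neapolitan sixth — a major triad on the lowered second degree, here in its customary first inversion.
So the chord is Ab-C-Eb.
With the 6 figure the chord is in first inversion; from the bass C upward in close position it reads C-Eb-Ab.

C Eb Ab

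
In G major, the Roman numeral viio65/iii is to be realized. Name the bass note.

The applied chord viio65/iii is rooted on A#: A#-C#-E-G.
The figure 65 means first inversion — the third is in the bass.

C#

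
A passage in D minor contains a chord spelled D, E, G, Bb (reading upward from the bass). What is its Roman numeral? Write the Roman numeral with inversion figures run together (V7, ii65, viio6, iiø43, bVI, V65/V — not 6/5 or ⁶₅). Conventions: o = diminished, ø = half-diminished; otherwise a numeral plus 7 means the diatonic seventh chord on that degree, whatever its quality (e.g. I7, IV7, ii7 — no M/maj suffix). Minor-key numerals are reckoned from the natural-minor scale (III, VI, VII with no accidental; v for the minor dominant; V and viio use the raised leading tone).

Stacked in thirds the chord is E-G-Bb-D: a half-diminished seventh chord on E.
In D minor, E is the supertonic; the diatonic half-diminished seventh chord there is iiø7.
With D in the bass the chord is in third inversion, so the figured bass is 42.

iiø42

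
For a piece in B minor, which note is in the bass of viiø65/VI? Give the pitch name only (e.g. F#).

The applied chord viiø65/VI is rooted on F#: F#-A-C-E.
The figure 65 means first inversion — the third is in the bass.

A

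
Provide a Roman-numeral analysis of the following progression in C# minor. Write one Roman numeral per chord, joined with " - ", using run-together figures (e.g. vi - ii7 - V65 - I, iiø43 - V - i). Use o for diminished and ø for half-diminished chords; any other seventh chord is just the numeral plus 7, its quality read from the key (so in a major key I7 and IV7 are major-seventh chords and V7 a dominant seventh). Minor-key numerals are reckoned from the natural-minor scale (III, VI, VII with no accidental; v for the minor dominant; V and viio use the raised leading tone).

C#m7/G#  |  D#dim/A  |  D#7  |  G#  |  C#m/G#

i43 - iio64 - V7/V - V - i64

C#m7/G#: minor seventh chord on C# = scale degree 1 → i43.
D#dim/A has root D#, degree 2 in C# minor, so iio64.
D#7: chromatic; D# is V of V, so V7/V.
G# has root G#, degree 5 in C# minor, so V.
C#m/G#: minor triad on C# = scale degree 1 → i64.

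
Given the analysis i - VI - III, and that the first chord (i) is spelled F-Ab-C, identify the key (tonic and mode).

F minor

The anchor chord is a minor triad on F, labeled i.
If F is scale degree 1 and the mode makes that degree carry a minor triad, the tonic is F and the mode is minor.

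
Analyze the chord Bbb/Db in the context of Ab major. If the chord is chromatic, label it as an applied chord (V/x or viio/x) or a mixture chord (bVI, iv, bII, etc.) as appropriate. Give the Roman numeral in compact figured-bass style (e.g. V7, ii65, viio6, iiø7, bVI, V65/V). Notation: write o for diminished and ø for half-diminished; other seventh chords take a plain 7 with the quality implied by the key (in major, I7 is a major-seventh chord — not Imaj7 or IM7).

Stacked in thirds the chord is Bbb-Db-Fb: a major triad on Bbb.
Bbb is the lowered second degree of Ab major (diatonic 2 would be Bb). This is the Neapolitan sixth — a major triad on the lowered second degree, here in its customary first inversion.
With Db in the bass the chord is in first inversion, so the figured bass is 6.

bII6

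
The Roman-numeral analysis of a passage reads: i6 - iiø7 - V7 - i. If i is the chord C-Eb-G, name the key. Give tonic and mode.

C minor

The anchor chord is a minor triad on C, labeled i.
If C is scale degree 1 and the mode makes that degree carry a minor triad, the tonic is C and the mode is minor.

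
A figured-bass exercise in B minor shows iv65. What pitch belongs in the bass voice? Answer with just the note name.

iv in B minor has root E; the chord is E-G-B-D.
The figure 65 means first inversion — the third is in the bass.

G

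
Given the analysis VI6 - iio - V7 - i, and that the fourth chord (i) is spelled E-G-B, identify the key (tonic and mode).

The anchor chord is a minor triad on E, labeled i.
If E is scale degree 1 and the mode makes that degree carry a minor triad, the tonic is E and the mode is minor.

E minor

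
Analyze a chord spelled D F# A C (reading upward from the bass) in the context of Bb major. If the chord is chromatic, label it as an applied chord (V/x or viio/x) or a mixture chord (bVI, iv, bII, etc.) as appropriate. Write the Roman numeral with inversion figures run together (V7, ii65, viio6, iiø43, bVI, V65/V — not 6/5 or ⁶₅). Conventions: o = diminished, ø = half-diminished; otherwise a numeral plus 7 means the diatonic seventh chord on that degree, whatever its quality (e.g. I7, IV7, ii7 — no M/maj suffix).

V7/vi

Stacked in thirds the chord is D-F#-A-C: a dominant seventh chord on D.
D is not a diatonic chord root with this quality in Bb major, but it lies a perfect fifth above G (vi), so the chord functions as an applied dominant of vi.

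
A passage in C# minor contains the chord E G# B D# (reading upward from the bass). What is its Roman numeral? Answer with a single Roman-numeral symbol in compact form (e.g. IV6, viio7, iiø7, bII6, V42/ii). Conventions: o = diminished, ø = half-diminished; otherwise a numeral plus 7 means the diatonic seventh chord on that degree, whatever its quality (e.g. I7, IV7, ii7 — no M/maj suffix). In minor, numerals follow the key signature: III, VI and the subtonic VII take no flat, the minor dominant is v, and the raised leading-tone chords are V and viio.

III7

Stacked in thirds the chord is E-G#-B-D#: a major seventh chord on E.
E is scale degree 3 in C# minor, and a major seventh chord on that degree is written III7.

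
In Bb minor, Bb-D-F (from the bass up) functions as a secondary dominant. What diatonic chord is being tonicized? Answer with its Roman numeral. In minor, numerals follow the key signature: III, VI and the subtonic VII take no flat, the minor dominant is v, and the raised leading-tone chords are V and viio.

iv

The chord is a major triad on Bb.
A dominant resolves down a perfect fifth: Bb → Eb. In Bb minor, Eb is scale degree 4, i.e. iv.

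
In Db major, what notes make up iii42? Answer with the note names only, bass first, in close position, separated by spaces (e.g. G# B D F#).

Eb F Ab C

In Db major, scale degree 3 is F, and the diatonic chord built there is a minor seventh chord.
That chord is spelled F-Ab-C-Eb.
With the 42 figure the chord is in third inversion; from the bass Eb upward in close position it reads Eb-F-Ab-C.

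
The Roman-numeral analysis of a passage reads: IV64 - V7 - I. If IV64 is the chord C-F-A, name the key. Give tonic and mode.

The chord F/C is a major triad rooted on F; its label is IV64.
If F is scale degree 4 and the mode makes that degree carry a major triad, the tonic is C and the mode is major.

C major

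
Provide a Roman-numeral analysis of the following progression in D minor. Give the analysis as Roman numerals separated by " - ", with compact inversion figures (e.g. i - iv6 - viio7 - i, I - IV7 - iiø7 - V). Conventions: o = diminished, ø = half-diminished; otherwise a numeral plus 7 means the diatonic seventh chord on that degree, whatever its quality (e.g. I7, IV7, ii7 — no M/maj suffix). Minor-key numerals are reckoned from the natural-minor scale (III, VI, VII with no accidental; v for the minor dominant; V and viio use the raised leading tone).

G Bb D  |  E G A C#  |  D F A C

G-Bb-D has root G, degree 4 in D minor, so iv.
E-G-A-C#: root A is the dominant; dominant seventh chord there is V43.
D-F-A-C: root D is the tonic; minor seventh chord there is i7.

iv - V43 - i7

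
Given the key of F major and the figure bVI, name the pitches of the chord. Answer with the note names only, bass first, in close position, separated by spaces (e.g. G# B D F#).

Db F Ab

Scale degree 6 in F major is D; lowering it a half step gives Db. bVI is a major triad on the lowered sixth degree, borrowed from the parallel minor.
So the chord is Db-F-Ab, a major triad.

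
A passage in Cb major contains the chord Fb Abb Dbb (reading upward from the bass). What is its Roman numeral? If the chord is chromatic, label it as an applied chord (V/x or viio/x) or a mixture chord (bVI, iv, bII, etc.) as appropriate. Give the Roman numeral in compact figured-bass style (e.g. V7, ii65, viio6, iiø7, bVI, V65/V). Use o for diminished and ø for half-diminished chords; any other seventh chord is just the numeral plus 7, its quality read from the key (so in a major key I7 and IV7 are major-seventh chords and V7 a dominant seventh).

Stacked in thirds the chord is Dbb-Fb-Abb: a major triad on Dbb.
Dbb is the lowered second degree of Cb major (diatonic 2 would be Db). This is the Neapolitan sixth — a major triad on the lowered second degree, here in its customary first inversion.
With Fb in the bass the chord is in first inversion, so the figured bass is 6.

bII6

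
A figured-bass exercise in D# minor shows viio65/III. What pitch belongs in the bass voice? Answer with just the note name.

The applied chord viio65/III is rooted on E#: E#-G#-B-D.
The figure 65 means first inversion — the third is in the bass.

G#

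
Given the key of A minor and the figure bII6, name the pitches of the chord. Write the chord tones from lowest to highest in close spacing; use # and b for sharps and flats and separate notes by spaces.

D F Bb

bII6 is the Neapolitan sixth — a major triad on the lowered second degree, here in its customary first inversion. In A minor that root is Bb.
So the chord is Bb-D-F.
With the 6 figure the chord is in first inversion; from the bass D upward in close position it reads D-F-Bb.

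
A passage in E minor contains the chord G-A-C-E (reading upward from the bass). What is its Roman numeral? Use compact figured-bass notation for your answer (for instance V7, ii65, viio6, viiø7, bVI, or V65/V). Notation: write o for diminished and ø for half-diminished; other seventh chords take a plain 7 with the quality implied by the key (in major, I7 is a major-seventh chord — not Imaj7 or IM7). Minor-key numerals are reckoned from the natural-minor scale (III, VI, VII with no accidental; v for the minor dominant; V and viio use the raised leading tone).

iv42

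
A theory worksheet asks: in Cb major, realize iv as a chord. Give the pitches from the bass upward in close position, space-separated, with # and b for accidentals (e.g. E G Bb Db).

Fb Abb Cb

Scale degree 4 in Cb major is Fb; here the chord built on it is altered to a minor triad. iv is the minor subdominant, borrowed from the parallel minor.
So the chord is Fb-Abb-Cb.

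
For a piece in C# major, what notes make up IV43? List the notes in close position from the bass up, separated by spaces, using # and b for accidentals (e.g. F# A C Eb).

In C# major, the fourth degree is F#, and the diatonic chord built there is a major seventh chord.
That chord is spelled F#-A#-C#-E#.
The figured bass 43 indicates second inversion, placing the fifth (C#) in the bass: C#-E#-F#-A#.

C# E# F# A#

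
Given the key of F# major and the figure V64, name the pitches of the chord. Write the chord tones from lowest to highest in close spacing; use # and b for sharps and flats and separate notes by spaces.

The numeral's case and figure indicate a major triad. In F# major its root, the dominant, is C#.
That chord is spelled C#-E#-G#.
With the 64 figure the chord is in second inversion; from the bass G# upward in close position it reads G#-C#-E#.

G# C# E#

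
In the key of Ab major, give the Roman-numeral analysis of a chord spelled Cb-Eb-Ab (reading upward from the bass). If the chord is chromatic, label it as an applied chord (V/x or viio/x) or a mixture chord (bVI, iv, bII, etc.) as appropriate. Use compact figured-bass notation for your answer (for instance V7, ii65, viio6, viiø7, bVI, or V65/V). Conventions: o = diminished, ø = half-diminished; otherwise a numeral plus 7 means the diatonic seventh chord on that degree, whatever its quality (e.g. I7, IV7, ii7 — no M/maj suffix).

i6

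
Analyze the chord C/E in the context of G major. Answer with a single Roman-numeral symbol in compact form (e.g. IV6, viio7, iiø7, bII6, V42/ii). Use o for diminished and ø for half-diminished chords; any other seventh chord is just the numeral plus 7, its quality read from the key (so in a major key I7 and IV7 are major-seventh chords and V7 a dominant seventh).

IV6

The pitches C-E-G form a major triad rooted on C.
C is scale degree 4 in G major, and a major triad on that degree is written IV.
With E in the bass the chord is in first inversion, so the figured bass is 6.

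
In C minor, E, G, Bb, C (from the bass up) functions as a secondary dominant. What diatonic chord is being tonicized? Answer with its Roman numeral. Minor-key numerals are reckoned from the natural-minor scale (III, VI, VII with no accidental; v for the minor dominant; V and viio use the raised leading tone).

The chord is a dominant seventh chord on C.
A dominant resolves down a perfect fifth: C → F. In C minor, F is scale degree 4, i.e. iv.

iv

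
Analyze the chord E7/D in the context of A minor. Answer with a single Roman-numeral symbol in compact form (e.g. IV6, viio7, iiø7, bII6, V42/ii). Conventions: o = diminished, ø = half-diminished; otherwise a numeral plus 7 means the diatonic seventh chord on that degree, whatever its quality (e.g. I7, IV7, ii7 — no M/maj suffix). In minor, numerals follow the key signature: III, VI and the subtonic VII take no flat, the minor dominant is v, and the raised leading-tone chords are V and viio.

The pitches E-G#-B-D form a dominant seventh chord rooted on E.
E is scale degree 5 in A minor, and a dominant seventh chord on that degree is written V7.
With D in the bass the chord is in third inversion, so the figured bass is 42.

V42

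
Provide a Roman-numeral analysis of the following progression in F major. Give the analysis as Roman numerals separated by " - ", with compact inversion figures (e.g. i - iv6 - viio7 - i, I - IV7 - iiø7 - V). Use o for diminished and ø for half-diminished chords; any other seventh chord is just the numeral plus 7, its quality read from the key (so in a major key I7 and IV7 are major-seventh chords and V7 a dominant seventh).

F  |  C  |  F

F: major triad on F = scale degree 1 → I.
C: major triad on C = scale degree 5 → V.
F: major triad on F = scale degree 1 → I.

I - V - I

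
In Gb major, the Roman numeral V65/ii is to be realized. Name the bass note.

The applied chord V65/ii is rooted on Eb: Eb-G-Bb-Db.
The figure 65 means first inversion — the third is in the bass.

G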